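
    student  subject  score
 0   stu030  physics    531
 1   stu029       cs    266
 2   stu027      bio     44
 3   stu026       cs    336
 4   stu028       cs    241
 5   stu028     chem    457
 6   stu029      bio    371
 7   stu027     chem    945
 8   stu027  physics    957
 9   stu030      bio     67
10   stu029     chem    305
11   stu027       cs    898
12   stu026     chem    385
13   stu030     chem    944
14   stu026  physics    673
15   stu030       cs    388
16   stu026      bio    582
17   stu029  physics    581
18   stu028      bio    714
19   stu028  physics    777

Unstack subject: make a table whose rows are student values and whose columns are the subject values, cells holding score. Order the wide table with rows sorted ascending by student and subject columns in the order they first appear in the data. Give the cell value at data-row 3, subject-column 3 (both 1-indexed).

714

With rows sorted ascending by student, row 3 is student=stu028. subject columns in first-appearance order: physics, cs, bio, chem; column 3 is bio.
Long rows with student=stu028, subject=bio: score = 714.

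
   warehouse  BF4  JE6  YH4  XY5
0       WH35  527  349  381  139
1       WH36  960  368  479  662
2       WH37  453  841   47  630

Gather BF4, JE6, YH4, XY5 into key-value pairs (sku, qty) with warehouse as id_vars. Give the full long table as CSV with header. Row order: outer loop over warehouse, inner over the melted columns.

Each (warehouse, column) pair becomes one row: 3 × 4 = 12 rows.
For example, (WH35, BF4) → qty=527.

warehouse,sku,qty
WH35,BF4,527
WH35,JE6,349
WH35,YH4,381
WH35,XY5,139
WH36,BF4,960
WH36,JE6,368
WH36,YH4,479
WH36,XY5,662
WH37,BF4,453
WH37,JE6,841
WH37,YH4,47
WH37,XY5,630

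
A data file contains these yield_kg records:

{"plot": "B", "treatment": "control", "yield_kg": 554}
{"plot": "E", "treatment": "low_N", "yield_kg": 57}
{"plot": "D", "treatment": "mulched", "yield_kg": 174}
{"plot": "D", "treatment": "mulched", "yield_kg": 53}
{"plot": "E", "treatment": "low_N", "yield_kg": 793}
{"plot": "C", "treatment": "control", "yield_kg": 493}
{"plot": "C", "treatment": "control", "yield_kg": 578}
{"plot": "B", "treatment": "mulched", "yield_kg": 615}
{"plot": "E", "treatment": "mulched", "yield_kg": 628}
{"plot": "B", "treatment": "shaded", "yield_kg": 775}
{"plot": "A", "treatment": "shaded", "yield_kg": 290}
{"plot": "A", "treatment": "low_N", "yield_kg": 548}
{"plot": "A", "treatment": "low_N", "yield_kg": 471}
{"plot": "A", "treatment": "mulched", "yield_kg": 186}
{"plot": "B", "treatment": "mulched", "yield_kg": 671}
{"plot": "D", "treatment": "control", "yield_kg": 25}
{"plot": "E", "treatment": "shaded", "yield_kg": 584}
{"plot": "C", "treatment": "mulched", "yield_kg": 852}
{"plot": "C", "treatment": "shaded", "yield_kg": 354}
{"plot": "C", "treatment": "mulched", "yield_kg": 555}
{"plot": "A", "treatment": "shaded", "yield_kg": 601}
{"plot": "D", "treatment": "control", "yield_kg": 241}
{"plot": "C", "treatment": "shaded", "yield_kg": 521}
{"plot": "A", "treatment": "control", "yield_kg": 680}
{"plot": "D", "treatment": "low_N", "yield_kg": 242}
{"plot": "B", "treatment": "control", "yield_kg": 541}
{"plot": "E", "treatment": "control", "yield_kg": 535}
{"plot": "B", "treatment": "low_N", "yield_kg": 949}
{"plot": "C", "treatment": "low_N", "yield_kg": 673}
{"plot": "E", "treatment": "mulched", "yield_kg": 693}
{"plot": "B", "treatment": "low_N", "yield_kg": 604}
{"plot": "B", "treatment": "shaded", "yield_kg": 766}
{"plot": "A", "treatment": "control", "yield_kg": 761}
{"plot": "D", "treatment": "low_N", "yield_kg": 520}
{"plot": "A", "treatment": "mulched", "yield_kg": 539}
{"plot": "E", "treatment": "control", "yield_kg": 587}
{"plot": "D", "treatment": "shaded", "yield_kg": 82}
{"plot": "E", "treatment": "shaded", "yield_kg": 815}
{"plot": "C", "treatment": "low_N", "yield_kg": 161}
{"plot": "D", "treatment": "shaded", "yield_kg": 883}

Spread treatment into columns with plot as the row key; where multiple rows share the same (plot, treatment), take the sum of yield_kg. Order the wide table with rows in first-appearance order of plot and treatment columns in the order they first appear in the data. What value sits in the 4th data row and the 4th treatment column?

With rows in first-appearance order of plot, row 4 is plot=C. treatment columns in first-appearance order: control, low_N, mulched, shaded; column 4 is shaded.
Long rows with plot=C, treatment=shaded: 354 + 521 = 875.

875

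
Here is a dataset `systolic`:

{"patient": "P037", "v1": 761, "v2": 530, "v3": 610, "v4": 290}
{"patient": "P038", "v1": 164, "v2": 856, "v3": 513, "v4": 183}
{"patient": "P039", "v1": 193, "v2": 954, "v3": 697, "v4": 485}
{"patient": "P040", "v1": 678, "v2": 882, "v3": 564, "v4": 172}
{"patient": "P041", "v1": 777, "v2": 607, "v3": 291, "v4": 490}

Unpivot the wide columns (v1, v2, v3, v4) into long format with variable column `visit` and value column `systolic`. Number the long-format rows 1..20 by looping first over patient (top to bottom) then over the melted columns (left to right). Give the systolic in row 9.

193

20 rows total (5 × 4). Row 9: index ⌊(9-1)/4⌋ = 2 into patient → P039; (9-1) mod 4 = 0 into the melted columns → v1.
So row 9 is (P039, v1, 193); systolic = 193.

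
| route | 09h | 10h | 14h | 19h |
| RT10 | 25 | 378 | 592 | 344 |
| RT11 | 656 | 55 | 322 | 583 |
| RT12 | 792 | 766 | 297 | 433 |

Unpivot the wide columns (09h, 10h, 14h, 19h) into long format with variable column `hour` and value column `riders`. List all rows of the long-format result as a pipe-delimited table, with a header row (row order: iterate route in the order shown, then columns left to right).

Each (route, column) pair becomes one row: 3 × 4 = 12 rows.
For example, (RT10, 09h) → riders=25.

| route | hour | riders |
| RT10 | 09h | 25 |
| RT10 | 10h | 378 |
| RT10 | 14h | 592 |
| RT10 | 19h | 344 |
| RT11 | 09h | 656 |
| RT11 | 10h | 55 |
| RT11 | 14h | 322 |
| RT11 | 19h | 583 |
| RT12 | 09h | 792 |
| RT12 | 10h | 766 |
| RT12 | 14h | 297 |
| RT12 | 19h | 433 |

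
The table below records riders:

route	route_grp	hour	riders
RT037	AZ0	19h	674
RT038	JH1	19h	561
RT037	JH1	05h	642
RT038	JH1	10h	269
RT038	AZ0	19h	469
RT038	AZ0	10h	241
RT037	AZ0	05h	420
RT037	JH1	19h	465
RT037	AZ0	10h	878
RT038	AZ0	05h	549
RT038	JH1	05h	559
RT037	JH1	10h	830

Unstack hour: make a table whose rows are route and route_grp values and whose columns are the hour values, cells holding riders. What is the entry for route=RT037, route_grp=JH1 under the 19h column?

Wide layout: rows indexed by route and route_grp, columns are the 3 distinct hour values (19h, 05h, 10h).
Cell (route=RT037, route_grp=JH1, hour=19h) draws from the long row where route=RT037, route_grp=JH1 and hour=19h, which has riders=465.

465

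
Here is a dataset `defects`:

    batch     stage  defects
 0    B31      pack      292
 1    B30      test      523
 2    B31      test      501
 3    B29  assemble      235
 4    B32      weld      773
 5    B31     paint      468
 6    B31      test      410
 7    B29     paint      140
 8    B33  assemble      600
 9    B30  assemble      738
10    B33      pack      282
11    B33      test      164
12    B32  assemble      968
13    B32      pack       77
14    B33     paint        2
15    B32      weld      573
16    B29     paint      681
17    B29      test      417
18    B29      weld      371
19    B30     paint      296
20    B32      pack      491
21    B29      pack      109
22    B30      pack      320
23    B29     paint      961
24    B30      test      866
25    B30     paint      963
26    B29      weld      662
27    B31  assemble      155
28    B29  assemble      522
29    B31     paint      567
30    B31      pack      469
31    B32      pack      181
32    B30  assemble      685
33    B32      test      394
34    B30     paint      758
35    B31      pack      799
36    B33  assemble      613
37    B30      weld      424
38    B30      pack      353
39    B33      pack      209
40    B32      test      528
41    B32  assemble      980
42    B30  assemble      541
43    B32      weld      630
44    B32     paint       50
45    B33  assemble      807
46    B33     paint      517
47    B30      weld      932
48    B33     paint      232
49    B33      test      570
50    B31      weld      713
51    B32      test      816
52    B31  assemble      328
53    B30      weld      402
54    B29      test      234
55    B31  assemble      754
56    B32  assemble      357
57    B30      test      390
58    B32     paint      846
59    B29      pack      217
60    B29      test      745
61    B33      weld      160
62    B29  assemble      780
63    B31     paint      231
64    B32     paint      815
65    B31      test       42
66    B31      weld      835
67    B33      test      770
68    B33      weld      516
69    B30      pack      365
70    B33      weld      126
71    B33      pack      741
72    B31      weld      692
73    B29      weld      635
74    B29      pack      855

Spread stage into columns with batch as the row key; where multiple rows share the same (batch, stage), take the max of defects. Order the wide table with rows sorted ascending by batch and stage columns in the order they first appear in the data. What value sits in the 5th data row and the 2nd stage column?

770

With rows sorted ascending by batch, row 5 is batch=B33. stage columns in first-appearance order: pack, test, assemble, weld, paint; column 2 is test.
Long rows with batch=B33, stage=test: max(164, 570, 770) = 770.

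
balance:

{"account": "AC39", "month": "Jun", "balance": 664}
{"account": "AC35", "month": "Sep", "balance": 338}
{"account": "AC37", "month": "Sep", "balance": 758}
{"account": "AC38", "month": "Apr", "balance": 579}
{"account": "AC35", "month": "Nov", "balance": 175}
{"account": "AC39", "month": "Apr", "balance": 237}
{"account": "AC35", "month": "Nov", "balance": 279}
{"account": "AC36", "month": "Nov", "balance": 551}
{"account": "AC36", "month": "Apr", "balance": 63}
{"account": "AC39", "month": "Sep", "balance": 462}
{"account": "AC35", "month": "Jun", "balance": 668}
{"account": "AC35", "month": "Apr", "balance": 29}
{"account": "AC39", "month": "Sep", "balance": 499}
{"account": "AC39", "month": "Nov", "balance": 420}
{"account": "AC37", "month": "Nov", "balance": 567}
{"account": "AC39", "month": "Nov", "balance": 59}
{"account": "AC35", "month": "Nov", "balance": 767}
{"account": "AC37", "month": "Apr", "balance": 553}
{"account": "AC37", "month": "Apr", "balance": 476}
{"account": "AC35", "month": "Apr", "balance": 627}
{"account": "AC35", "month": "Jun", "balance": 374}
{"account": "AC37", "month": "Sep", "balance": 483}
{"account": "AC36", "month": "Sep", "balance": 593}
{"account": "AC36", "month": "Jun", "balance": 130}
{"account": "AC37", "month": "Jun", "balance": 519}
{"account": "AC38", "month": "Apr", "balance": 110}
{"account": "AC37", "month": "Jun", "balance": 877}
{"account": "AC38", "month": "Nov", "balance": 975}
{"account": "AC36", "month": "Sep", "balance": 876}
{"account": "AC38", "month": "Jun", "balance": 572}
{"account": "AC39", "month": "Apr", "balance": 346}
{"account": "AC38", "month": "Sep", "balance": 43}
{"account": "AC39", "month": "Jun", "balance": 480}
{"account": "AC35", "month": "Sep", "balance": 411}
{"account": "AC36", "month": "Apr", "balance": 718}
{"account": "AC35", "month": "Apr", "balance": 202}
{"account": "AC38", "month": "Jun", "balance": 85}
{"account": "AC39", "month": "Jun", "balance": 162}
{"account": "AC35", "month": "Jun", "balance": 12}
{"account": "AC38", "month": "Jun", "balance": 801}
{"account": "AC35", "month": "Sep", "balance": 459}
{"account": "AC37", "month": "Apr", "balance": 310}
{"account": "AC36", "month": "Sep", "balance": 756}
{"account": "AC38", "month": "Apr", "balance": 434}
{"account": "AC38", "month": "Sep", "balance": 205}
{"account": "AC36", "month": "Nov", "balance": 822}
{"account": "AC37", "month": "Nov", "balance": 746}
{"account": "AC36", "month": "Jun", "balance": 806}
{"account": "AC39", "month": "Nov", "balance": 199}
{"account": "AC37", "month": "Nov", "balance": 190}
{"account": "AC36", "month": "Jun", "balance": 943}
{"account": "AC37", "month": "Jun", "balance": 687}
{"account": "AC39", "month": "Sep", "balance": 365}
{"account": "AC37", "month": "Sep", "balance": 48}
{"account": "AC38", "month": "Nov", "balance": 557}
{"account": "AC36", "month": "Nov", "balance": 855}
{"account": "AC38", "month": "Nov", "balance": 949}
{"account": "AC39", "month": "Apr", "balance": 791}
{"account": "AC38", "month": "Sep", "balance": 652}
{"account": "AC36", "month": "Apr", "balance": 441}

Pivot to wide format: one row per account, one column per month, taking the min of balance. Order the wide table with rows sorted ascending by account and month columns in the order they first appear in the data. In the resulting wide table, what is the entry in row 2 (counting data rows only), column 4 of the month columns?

551

With rows sorted ascending by account, row 2 is account=AC36. month columns in first-appearance order: Jun, Sep, Apr, Nov; column 4 is Nov.
Long rows with account=AC36, month=Nov: min(551, 822, 855) = 551.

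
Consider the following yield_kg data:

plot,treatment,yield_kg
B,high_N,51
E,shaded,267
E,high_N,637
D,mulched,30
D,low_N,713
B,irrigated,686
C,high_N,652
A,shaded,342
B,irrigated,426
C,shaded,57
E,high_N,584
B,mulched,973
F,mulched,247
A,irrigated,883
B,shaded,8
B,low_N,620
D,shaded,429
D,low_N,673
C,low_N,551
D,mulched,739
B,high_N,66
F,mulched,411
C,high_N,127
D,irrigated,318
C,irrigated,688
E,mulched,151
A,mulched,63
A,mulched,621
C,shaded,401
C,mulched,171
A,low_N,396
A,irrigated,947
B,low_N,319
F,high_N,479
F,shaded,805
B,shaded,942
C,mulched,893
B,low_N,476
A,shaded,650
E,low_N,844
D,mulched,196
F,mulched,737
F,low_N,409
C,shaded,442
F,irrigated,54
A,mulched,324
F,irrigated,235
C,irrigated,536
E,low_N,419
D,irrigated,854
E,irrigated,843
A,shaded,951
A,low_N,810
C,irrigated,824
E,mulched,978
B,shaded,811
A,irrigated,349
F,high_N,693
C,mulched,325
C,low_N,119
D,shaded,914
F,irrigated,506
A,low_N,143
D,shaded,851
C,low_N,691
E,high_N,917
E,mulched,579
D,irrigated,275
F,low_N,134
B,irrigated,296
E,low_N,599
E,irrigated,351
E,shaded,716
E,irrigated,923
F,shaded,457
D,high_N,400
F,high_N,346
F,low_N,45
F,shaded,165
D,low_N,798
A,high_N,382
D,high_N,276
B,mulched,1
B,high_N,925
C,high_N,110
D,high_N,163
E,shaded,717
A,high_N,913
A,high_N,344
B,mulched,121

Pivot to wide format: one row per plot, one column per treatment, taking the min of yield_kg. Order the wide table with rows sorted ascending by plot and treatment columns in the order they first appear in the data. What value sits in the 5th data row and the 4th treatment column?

419

With rows sorted ascending by plot, row 5 is plot=E. treatment columns in first-appearance order: high_N, shaded, mulched, low_N, irrigated; column 4 is low_N.
Long rows with plot=E, treatment=low_N: min(844, 419, 599) = 419.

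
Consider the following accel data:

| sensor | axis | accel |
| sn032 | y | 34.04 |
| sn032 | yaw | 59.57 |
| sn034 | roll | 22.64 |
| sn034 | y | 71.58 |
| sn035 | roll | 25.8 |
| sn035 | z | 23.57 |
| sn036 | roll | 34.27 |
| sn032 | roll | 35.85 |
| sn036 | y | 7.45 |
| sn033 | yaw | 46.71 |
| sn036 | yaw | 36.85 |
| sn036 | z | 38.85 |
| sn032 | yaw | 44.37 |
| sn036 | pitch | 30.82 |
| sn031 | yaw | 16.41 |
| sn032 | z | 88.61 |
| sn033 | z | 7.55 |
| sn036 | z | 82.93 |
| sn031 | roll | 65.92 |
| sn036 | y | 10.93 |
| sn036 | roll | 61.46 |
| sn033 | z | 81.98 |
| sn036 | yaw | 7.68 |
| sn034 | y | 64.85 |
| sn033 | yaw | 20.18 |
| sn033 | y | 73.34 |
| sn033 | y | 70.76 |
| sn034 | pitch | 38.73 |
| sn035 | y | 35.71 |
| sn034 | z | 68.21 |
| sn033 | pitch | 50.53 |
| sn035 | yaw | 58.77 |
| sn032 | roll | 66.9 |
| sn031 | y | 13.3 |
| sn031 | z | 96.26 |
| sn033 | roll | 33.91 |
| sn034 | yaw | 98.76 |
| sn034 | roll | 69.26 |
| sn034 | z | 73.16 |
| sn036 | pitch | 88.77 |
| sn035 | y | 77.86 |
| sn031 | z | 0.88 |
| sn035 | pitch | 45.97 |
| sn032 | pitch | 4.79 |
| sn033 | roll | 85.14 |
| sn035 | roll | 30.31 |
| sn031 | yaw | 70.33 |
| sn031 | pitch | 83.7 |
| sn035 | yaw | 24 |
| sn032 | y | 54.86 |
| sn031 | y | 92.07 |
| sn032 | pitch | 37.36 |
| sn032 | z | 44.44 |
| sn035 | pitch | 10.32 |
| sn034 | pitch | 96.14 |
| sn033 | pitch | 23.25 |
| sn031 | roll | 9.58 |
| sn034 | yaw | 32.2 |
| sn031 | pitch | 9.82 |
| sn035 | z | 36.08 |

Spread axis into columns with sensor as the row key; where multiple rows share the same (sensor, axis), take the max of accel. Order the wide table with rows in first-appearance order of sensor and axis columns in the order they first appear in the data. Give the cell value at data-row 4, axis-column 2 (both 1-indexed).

With rows in first-appearance order of sensor, row 4 is sensor=sn036. axis columns in first-appearance order: y, yaw, roll, z, pitch; column 2 is yaw.
Long rows with sensor=sn036, axis=yaw: max(36.85, 7.68) = 36.85.

36.85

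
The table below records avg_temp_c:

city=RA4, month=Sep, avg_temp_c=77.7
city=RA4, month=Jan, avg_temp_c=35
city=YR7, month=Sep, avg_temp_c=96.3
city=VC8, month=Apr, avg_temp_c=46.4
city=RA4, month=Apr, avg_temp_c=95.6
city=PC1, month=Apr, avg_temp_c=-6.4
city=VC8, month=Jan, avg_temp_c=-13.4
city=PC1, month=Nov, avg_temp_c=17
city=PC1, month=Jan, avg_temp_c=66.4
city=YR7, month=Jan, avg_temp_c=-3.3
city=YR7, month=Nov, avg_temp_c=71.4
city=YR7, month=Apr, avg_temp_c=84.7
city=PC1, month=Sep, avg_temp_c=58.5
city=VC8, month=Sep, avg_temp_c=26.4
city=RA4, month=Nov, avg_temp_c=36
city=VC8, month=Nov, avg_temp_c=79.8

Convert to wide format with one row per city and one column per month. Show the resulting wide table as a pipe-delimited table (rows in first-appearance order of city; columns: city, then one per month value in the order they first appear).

Columns: city plus the 4 distinct month values (Sep, Jan, Apr, Nov).
For example, row RA4 column Sep takes avg_temp_c=77.7 from the long row (RA4, Sep).

| city | Sep | Jan | Apr | Nov |
| RA4 | 77.7 | 35 | 95.6 | 36 |
| YR7 | 96.3 | -3.3 | 84.7 | 71.4 |
| VC8 | 26.4 | -13.4 | 46.4 | 79.8 |
| PC1 | 58.5 | 66.4 | -6.4 | 17 |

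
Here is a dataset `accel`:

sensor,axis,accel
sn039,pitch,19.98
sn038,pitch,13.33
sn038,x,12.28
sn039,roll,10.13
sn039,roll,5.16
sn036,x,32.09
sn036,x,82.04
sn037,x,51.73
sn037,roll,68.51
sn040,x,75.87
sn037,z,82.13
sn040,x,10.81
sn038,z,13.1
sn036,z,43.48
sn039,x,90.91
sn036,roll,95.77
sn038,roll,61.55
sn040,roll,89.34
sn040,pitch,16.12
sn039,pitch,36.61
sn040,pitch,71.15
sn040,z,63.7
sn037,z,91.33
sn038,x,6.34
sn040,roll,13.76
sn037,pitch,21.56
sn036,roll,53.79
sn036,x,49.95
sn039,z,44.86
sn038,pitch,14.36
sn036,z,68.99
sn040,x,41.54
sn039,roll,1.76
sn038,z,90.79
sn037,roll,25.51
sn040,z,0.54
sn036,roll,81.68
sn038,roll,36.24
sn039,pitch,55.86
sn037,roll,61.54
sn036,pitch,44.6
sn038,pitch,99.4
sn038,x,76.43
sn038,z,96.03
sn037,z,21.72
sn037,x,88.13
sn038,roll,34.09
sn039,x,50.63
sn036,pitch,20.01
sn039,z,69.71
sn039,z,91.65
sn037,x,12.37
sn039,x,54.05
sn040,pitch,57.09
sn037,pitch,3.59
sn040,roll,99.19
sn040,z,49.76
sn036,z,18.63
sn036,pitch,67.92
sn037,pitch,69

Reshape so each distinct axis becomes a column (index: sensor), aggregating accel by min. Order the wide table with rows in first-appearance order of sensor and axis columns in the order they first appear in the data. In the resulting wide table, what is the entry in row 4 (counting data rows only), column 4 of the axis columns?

With rows in first-appearance order of sensor, row 4 is sensor=sn037. axis columns in first-appearance order: pitch, x, roll, z; column 4 is z.
Long rows with sensor=sn037, axis=z: min(82.13, 91.33, 21.72) = 21.72.

21.72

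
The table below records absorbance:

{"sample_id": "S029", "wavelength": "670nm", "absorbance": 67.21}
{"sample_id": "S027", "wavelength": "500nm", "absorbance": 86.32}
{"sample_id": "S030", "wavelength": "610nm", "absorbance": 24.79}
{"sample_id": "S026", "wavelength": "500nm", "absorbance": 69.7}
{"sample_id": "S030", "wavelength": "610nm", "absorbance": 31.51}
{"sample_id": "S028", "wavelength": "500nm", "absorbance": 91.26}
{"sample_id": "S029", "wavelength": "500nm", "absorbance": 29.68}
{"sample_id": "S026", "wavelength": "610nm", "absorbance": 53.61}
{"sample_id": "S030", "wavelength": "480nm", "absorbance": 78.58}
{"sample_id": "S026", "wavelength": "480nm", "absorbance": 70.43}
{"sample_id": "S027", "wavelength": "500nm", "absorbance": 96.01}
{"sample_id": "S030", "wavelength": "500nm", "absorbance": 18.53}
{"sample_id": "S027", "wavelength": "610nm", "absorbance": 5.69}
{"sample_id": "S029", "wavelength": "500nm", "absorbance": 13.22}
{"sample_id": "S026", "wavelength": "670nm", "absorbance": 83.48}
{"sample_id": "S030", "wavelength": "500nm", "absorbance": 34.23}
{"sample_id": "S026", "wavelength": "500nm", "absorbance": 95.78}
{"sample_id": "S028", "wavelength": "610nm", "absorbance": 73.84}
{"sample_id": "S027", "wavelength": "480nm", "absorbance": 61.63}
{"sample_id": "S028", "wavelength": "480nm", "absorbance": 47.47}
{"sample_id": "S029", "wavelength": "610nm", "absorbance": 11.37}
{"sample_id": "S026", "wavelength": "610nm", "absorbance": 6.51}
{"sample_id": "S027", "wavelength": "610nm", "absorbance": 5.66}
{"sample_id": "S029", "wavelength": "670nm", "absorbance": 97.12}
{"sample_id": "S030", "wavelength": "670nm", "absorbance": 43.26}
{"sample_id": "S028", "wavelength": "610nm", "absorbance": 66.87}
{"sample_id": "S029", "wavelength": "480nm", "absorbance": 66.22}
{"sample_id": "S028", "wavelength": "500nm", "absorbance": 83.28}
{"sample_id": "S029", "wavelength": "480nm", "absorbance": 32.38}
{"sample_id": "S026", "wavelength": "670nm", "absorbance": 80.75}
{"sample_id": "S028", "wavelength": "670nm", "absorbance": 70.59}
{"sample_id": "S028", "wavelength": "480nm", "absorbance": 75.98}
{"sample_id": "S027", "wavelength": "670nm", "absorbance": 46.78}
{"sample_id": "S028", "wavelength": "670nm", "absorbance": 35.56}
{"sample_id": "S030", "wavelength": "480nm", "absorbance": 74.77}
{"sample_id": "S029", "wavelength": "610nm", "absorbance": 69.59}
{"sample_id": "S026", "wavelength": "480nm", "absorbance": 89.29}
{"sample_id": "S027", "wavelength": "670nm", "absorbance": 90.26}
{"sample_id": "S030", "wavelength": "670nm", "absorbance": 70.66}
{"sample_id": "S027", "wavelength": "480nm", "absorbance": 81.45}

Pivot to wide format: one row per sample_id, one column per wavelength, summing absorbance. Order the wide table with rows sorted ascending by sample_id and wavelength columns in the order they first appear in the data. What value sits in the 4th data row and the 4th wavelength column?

With rows sorted ascending by sample_id, row 4 is sample_id=S029. wavelength columns in first-appearance order: 670nm, 500nm, 610nm, 480nm; column 4 is 480nm.
Long rows with sample_id=S029, wavelength=480nm: 66.22 + 32.38 = 98.60.

98.60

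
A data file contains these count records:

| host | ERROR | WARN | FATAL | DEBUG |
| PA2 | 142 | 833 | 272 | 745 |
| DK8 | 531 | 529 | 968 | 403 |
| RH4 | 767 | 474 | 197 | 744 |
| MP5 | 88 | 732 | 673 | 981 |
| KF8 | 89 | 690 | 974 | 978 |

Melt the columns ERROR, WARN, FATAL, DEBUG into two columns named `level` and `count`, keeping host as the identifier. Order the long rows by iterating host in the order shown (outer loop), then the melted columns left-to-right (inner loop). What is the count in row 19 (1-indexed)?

974

20 rows total (5 × 4). Row 19: index ⌊(19-1)/4⌋ = 4 into host → KF8; (19-1) mod 4 = 2 into the melted columns → FATAL.
So row 19 is (KF8, FATAL, 974); count = 974.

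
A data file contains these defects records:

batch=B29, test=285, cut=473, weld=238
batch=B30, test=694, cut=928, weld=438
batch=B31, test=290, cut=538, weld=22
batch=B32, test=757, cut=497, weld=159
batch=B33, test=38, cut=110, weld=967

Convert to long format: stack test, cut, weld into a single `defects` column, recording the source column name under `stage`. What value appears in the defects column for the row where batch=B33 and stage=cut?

110

Unpivoting turns each (batch, wide-column) pair into one long row.
The wide cell at row B33, column cut holds 110, so the long row (B33, cut) has defects=110.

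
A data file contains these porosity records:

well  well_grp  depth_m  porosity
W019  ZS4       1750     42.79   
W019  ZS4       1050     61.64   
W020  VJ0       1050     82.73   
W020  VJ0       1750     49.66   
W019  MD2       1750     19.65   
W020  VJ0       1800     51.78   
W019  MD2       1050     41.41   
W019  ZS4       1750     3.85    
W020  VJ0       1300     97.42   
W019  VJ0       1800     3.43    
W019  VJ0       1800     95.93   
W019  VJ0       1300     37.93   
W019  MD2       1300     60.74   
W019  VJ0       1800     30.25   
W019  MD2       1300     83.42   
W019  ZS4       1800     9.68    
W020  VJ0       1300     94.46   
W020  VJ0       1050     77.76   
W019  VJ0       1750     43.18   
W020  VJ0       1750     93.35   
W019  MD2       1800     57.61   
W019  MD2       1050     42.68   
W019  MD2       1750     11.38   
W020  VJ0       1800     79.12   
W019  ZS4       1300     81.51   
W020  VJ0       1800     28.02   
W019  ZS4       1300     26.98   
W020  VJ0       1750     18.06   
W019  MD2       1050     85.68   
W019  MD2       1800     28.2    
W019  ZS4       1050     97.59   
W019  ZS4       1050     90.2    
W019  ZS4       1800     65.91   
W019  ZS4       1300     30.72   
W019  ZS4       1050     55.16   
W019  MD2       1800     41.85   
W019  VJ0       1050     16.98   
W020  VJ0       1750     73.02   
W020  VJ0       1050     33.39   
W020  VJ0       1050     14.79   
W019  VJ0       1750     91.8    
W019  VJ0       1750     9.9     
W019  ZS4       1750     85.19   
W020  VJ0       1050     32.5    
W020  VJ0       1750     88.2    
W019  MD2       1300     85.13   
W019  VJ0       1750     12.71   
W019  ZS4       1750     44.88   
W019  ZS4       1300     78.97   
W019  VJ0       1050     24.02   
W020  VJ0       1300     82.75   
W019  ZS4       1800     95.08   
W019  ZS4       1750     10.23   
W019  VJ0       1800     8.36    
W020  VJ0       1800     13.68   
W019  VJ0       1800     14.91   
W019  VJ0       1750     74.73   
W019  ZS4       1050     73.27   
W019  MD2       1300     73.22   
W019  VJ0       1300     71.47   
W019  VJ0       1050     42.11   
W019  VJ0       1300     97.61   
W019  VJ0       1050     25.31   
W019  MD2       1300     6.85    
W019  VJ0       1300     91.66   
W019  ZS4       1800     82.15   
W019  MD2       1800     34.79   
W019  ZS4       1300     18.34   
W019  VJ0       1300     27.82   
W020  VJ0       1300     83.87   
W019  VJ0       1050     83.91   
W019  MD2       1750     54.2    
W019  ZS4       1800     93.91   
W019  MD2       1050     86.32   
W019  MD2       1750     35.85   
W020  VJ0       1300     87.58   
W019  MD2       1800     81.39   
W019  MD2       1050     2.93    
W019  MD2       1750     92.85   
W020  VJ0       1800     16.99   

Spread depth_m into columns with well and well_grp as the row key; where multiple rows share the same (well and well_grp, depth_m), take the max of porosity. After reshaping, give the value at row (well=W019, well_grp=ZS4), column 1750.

Rows with well=W019, well_grp=ZS4 and depth_m=1750: porosity values are 42.79, 3.85, 85.19, 44.88, 10.23.
max(42.79, 3.85, 85.19, 44.88, 10.23) = 85.19.

85.19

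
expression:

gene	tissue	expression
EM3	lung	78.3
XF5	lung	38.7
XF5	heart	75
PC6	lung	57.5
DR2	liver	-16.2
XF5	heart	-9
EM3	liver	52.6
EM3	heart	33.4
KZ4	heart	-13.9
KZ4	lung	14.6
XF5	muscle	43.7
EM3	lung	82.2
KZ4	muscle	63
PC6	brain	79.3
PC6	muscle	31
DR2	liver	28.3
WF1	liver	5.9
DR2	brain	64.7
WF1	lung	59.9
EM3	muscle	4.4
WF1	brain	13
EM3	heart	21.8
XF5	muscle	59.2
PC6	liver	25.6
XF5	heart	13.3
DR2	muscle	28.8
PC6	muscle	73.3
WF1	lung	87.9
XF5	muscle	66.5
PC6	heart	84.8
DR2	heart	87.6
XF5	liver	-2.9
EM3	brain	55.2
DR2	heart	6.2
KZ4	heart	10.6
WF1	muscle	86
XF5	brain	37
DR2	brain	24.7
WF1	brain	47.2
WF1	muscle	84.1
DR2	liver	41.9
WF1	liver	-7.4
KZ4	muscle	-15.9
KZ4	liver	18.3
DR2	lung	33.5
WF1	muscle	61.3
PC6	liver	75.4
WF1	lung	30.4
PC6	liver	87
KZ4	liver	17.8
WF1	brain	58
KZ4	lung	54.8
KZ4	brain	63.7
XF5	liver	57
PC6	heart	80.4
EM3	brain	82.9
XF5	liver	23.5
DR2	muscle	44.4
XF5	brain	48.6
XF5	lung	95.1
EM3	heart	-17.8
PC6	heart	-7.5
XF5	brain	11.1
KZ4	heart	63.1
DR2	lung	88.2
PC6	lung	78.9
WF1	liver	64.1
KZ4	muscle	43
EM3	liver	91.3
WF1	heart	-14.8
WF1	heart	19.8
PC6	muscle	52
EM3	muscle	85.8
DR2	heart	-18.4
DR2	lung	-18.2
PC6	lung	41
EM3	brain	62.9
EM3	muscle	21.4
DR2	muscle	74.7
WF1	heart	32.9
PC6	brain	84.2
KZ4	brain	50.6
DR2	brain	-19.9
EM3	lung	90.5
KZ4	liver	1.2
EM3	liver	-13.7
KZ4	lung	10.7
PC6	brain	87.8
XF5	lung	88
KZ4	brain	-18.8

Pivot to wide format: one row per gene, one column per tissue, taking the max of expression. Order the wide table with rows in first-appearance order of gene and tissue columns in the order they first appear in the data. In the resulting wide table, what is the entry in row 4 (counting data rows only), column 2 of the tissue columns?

87.6

With rows in first-appearance order of gene, row 4 is gene=DR2. tissue columns in first-appearance order: lung, heart, liver, muscle, brain; column 2 is heart.
Long rows with gene=DR2, tissue=heart: max(87.6, 6.2, -18.4) = 87.6.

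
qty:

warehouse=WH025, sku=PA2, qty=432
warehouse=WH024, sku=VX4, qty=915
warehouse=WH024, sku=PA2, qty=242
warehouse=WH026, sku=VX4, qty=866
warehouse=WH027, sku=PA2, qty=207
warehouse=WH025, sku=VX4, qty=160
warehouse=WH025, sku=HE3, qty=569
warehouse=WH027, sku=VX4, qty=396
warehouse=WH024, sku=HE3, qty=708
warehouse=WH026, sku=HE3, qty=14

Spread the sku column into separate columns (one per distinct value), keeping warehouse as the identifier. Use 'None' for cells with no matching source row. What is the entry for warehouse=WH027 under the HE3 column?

No long-format row has warehouse=WH027 and sku=HE3, so the cell is None.

None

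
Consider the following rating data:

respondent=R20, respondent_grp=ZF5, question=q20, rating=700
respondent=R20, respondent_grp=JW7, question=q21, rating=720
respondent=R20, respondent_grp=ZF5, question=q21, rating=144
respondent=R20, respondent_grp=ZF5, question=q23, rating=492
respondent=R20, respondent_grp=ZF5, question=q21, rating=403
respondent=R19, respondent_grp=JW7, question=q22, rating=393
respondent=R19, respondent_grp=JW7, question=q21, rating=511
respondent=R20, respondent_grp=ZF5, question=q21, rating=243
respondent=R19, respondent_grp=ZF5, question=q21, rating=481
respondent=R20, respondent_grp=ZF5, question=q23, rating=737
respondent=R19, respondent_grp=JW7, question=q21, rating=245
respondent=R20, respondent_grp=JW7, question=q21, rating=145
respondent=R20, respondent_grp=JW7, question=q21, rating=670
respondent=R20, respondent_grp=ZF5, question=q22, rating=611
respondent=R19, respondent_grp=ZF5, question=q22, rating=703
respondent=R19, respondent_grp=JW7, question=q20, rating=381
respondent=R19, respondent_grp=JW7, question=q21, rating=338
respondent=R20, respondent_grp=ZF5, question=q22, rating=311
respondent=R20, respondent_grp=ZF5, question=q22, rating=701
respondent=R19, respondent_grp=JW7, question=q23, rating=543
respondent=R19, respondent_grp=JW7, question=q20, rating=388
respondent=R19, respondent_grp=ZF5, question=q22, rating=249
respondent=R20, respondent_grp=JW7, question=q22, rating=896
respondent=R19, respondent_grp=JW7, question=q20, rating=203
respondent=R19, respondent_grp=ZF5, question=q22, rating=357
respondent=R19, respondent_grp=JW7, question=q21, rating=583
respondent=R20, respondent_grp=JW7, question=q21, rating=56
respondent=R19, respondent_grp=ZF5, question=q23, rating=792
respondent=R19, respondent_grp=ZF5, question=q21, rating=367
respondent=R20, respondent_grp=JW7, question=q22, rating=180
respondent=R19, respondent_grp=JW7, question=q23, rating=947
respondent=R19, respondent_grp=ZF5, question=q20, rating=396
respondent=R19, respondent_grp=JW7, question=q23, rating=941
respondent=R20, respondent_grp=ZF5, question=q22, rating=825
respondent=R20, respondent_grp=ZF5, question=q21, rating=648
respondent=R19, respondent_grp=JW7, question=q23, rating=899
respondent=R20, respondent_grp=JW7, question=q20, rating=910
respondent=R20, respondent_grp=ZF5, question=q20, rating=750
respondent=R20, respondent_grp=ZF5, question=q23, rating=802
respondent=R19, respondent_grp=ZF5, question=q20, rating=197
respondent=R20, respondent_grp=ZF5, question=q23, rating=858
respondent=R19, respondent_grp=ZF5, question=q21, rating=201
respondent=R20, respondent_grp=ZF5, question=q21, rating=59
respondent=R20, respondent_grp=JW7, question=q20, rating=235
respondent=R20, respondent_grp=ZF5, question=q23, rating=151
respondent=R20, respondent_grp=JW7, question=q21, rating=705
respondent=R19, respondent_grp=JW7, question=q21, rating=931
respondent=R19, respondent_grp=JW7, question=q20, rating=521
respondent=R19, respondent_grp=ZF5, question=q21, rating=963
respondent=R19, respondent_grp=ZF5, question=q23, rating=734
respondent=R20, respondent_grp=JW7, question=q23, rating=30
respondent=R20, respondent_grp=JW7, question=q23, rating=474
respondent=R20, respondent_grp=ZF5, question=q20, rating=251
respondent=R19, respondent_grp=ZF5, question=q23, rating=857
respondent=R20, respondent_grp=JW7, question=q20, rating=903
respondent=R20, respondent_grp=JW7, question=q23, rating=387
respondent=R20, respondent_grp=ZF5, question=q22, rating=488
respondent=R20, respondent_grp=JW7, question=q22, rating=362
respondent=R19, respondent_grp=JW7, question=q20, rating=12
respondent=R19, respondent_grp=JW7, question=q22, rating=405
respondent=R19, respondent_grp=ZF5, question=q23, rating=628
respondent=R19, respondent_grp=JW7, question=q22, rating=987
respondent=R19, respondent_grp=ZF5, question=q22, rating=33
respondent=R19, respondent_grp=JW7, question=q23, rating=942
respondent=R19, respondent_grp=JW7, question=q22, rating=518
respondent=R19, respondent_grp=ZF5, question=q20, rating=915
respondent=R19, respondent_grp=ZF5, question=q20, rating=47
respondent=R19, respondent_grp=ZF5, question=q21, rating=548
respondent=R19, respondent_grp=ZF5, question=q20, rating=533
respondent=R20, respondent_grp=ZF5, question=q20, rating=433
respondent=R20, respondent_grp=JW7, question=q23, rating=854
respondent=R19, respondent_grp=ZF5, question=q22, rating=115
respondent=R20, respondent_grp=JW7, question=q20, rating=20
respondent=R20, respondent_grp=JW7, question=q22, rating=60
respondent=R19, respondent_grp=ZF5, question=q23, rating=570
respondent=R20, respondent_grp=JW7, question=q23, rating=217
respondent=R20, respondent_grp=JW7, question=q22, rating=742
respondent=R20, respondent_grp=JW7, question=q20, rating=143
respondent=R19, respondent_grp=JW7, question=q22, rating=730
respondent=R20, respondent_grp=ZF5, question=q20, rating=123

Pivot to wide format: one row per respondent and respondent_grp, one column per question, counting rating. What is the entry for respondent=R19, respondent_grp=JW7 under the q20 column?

5

Rows with respondent=R19, respondent_grp=JW7 and question=q20: rating values are 381, 388, 203, 521, 12.
5 rows match — count = 5.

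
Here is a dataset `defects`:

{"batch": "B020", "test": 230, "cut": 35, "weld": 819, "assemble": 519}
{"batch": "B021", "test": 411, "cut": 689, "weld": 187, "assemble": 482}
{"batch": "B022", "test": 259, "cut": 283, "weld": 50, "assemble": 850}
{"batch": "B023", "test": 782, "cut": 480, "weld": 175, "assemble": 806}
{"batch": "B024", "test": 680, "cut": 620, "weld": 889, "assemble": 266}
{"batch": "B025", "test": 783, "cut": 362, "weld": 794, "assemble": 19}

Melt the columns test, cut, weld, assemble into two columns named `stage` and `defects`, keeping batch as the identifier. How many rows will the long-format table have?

6 batch values × 4 melted columns = 24 rows.

24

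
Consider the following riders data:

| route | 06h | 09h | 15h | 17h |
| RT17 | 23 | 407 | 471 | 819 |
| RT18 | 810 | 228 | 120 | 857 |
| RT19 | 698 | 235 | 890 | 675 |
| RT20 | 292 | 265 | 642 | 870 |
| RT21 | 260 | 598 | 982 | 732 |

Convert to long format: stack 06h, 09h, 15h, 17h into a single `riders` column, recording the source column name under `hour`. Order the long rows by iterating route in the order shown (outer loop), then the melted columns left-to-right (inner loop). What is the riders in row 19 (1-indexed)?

20 rows total (5 × 4). Row 19: index ⌊(19-1)/4⌋ = 4 into route → RT21; (19-1) mod 4 = 2 into the melted columns → 15h.
So row 19 is (RT21, 15h, 982); riders = 982.

982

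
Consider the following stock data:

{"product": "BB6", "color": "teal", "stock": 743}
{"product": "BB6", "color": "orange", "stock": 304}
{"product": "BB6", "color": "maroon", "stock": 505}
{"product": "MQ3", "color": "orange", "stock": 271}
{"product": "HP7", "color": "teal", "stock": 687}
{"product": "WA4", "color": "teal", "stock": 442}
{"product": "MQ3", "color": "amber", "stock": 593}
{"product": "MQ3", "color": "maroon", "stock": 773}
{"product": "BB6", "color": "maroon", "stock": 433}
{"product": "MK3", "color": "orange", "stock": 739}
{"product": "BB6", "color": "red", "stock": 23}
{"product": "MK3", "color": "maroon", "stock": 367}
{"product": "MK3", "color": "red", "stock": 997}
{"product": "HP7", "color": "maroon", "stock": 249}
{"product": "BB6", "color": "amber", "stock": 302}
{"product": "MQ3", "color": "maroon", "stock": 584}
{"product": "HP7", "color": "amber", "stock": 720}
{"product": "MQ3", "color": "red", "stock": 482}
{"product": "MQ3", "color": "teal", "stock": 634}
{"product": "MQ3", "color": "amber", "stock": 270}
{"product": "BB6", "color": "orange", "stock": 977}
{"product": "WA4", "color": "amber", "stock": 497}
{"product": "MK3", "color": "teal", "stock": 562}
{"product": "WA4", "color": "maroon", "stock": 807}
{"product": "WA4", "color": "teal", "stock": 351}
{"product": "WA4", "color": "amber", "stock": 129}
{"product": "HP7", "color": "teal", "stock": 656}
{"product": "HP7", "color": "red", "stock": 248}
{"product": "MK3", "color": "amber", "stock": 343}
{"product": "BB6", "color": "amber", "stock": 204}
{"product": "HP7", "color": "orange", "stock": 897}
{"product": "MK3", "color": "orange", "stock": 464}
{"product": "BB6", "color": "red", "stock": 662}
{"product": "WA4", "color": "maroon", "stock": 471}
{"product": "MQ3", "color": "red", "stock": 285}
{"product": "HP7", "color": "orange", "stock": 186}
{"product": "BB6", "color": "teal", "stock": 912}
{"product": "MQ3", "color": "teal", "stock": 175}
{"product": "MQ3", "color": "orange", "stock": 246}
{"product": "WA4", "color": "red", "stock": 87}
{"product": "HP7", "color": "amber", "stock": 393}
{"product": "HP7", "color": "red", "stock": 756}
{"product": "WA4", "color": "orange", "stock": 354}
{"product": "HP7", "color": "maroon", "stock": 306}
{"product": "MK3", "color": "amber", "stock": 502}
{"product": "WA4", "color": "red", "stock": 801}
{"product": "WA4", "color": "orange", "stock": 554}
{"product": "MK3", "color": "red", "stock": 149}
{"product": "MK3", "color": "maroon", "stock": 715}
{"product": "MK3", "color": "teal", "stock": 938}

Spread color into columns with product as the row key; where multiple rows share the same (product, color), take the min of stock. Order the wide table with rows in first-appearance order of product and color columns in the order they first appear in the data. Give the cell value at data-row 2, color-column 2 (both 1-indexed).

With rows in first-appearance order of product, row 2 is product=MQ3. color columns in first-appearance order: teal, orange, maroon, amber, red; column 2 is orange.
Long rows with product=MQ3, color=orange: min(271, 246) = 246.

246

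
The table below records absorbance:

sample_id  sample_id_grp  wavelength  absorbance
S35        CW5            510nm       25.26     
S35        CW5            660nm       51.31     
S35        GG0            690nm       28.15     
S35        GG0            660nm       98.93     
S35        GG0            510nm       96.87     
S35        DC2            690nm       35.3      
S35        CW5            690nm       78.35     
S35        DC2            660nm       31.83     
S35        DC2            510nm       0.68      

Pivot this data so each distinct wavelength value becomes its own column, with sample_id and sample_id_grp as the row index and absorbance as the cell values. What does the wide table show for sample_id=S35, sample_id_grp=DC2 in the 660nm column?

Wide layout: rows indexed by sample_id and sample_id_grp, columns are the 3 distinct wavelength values (510nm, 660nm, 690nm).
Cell (sample_id=S35, sample_id_grp=DC2, wavelength=660nm) draws from the long row where sample_id=S35, sample_id_grp=DC2 and wavelength=660nm, which has absorbance=31.83.

31.83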